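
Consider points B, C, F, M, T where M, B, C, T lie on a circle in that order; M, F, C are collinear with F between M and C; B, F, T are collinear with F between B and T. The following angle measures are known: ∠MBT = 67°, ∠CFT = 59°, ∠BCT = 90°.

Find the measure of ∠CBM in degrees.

1. ∠MCT = 67°  [same arc MT]
2. ∠BFM = 59°  [vertical angles at F]
3. ∠BTC = 54°  [△CFT]
4. ∠CBT = 36°  [△BCT]
5. ∠BFC = 121°  [linear pair at F on MC]
6. ∠BMC = 54°  [△MFB]
7. ∠BCM = 23°  [△BFC]
8. ∠CBM = 103°  [△MBC]

∠CBM = 103°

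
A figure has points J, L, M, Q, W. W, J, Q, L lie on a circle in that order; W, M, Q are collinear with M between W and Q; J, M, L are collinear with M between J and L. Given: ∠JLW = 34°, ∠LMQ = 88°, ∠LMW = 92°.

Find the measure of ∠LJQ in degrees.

∠LJQ = 54°

1. ∠JQW = 34°  [same arc WJ]
2. ∠JMQ = 92°  [vertical angles at M]
3. ∠LJQ = 54°  [△JMQ]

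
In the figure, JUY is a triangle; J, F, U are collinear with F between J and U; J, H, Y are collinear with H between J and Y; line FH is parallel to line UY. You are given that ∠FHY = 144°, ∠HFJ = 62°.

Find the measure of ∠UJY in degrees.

1. ∠FHJ = 36°  [linear pair at H on JY]
2. ∠FJH = 82°  [△JFH]
3. ∠UJY = 82°  [F on JU, H on JY]

∠UJY = 82°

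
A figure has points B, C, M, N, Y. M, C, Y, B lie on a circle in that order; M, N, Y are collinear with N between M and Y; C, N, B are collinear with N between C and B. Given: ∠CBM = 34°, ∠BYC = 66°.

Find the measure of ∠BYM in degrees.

∠BYM = 32°

1. ∠BMC = 114°  [cyclic MCYB, opposite ∠M+∠Y]
2. ∠BCM = 32°  [△MCB]
3. ∠BYM = 32°  [same arc MB]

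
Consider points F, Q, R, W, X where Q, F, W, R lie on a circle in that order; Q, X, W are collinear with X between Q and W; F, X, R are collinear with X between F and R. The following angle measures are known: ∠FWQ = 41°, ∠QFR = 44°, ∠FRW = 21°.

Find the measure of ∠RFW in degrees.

1. ∠FRQ = 41°  [same arc QF]
2. ∠FQR = 95°  [△QFR]
3. ∠FWR = 85°  [cyclic QFWR, opposite ∠Q+∠W]
4. ∠RFW = 74°  [△FWR]

∠RFW = 74°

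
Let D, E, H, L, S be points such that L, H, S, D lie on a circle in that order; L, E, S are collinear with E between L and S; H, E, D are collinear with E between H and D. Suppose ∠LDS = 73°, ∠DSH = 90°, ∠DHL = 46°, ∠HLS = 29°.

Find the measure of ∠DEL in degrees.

1. ∠DLH = 90°  [cyclic LHSD, opposite ∠L+∠S]
2. ∠DSL = 46°  [same arc LD]
3. ∠HDL = 44°  [△LHD]
4. ∠DLS = 61°  [△LSD]
5. ∠DEL = 75°  [△LED]

∠DEL = 75°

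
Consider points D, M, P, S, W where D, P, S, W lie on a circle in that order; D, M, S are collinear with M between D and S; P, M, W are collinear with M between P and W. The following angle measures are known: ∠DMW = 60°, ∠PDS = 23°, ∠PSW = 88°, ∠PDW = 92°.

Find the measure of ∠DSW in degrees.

∠DSW = 37°

1. ∠SMW = 120°  [linear pair at M on DS]
2. ∠PWS = 23°  [same arc PS]
3. ∠DSW = 37°  [△SMW]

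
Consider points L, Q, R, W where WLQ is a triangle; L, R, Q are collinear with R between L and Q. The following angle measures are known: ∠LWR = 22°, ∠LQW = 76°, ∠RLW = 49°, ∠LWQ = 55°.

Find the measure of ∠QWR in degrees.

1. ∠LRW = 109°  [△WLR]
2. ∠RQW = 76°  [R on ray QL]
3. ∠QRW = 71°  [linear pair at R on LQ]
4. ∠QWR = 33°  [△WRQ]

∠QWR = 33°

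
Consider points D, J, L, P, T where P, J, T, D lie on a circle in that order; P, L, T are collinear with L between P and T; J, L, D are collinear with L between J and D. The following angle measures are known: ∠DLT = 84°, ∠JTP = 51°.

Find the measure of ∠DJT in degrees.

∠DJT = 33°

1. ∠JLP = 84°  [vertical angles at L]
2. ∠JLT = 96°  [linear pair at L on PT]
3. ∠DJT = 33°  [△JLT]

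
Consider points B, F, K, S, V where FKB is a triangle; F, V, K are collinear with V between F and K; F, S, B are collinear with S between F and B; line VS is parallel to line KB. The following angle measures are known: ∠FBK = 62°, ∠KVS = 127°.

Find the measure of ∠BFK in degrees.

∠BFK = 65°

1. ∠FSV = 62°  [VS∥KB, corresponding at S]
2. ∠FVS = 53°  [linear pair at V on FK]
3. ∠SFV = 65°  [△FVS]
4. ∠BFK = 65°  [V on FK, S on FB]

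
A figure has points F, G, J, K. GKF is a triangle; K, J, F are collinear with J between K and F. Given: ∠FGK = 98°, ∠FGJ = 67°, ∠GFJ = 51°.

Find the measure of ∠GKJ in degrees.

1. ∠GFK = 51°  [J on ray FK]
2. ∠FKG = 31°  [△GKF]
3. ∠GKJ = 31°  [J on ray KF]

∠GKJ = 31°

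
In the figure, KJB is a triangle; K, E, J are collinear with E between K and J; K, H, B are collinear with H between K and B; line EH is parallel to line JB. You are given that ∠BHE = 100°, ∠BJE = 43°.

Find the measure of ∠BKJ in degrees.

∠BKJ = 57°

1. ∠EHK = 80°  [linear pair at H on KB]
2. ∠BJK = 43°  [E on ray JK]
3. ∠JBK = 80°  [EH∥JB, corresponding at H]
4. ∠BKJ = 57°  [△KJB]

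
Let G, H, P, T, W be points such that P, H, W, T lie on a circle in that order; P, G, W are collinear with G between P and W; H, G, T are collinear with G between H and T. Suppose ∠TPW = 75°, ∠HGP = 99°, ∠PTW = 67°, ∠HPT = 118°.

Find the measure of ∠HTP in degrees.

1. ∠THW = 75°  [same arc WT]
2. ∠HGW = 81°  [linear pair at G on PW]
3. ∠HWP = 24°  [△HGW]
4. ∠HTP = 24°  [same arc PH]

∠HTP = 24°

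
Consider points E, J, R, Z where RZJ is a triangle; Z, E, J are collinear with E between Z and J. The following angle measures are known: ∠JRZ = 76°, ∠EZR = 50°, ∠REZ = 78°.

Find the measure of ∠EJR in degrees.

∠EJR = 54°

1. ∠JZR = 50°  [E on ray ZJ]
2. ∠RJZ = 54°  [△RZJ]
3. ∠EJR = 54°  [E on ray JZ]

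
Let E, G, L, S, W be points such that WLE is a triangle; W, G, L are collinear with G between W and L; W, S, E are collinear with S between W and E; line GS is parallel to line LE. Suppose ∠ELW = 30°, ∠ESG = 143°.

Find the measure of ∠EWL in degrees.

1. ∠SGW = 30°  [GS∥LE, corresponding at G]
2. ∠GSW = 37°  [linear pair at S on WE]
3. ∠GWS = 113°  [△WGS]
4. ∠EWL = 113°  [G on WL, S on WE]

∠EWL = 113°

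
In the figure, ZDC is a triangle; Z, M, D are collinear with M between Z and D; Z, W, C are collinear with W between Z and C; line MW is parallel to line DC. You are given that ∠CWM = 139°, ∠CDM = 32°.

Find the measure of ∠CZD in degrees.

1. ∠MWZ = 41°  [linear pair at W on ZC]
2. ∠CDZ = 32°  [M on ray DZ]
3. ∠DCZ = 41°  [MW∥DC, corresponding at W]
4. ∠CZD = 107°  [△ZDC]

∠CZD = 107°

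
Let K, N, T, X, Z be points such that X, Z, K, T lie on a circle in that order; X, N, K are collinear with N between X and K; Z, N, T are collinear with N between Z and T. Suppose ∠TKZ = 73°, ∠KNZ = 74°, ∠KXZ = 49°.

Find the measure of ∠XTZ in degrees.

1. ∠TXZ = 107°  [cyclic XZKT, opposite ∠X+∠K]
2. ∠XNZ = 106°  [linear pair at N on XK]
3. ∠TZX = 25°  [△XNZ]
4. ∠XTZ = 48°  [△XZT]

∠XTZ = 48°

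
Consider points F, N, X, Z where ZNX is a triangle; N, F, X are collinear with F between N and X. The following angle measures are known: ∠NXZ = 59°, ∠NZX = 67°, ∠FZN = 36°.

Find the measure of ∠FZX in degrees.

∠FZX = 31°

1. ∠XNZ = 54°  [△ZNX]
2. ∠FXZ = 59°  [F on ray XN]
3. ∠FNZ = 54°  [F on ray NX]
4. ∠NFZ = 90°  [△ZNF]
5. ∠XFZ = 90°  [linear pair at F on NX]
6. ∠FZX = 31°  [△ZFX]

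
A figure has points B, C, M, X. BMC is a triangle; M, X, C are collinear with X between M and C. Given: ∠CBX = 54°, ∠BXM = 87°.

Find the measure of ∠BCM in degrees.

∠BCM = 33°

1. ∠BXC = 93°  [linear pair at X on MC]
2. ∠BCX = 33°  [△BXC]
3. ∠BCM = 33°  [X on ray CM]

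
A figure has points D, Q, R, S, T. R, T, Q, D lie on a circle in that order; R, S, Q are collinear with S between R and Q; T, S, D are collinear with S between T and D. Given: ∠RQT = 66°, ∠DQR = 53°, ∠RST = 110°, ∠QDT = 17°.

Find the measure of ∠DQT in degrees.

1. ∠RDT = 66°  [same arc RT]
2. ∠DTR = 53°  [same arc RD]
3. ∠DRT = 61°  [△RTD]
4. ∠DQT = 119°  [cyclic RTQD, opposite ∠R+∠Q]

∠DQT = 119°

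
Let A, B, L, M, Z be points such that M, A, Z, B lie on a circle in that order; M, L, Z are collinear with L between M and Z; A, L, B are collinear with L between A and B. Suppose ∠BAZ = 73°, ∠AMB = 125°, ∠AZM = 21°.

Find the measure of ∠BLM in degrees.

∠BLM = 86°

1. ∠BMZ = 73°  [same arc ZB]
2. ∠ABM = 21°  [same arc MA]
3. ∠BLM = 86°  [△MLB]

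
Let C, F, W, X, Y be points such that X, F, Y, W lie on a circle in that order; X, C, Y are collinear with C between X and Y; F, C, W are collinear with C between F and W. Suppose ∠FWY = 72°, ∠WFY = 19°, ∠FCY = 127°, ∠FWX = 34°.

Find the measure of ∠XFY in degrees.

1. ∠FXY = 72°  [same arc FY]
2. ∠FYX = 34°  [△FCY]
3. ∠XFY = 74°  [△XFY]

∠XFY = 74°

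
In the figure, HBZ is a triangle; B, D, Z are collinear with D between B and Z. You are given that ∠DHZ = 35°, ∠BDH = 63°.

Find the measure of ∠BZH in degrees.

1. ∠HDZ = 117°  [linear pair at D on BZ]
2. ∠DZH = 28°  [△HDZ]
3. ∠BZH = 28°  [D on ray ZB]

∠BZH = 28°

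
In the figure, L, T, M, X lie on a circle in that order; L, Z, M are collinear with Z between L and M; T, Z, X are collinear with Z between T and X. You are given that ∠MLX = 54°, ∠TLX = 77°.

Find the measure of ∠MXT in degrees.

1. ∠MTX = 54°  [same arc MX]
2. ∠TMX = 103°  [cyclic LTMX, opposite ∠L+∠M]
3. ∠MXT = 23°  [△TMX]

∠MXT = 23°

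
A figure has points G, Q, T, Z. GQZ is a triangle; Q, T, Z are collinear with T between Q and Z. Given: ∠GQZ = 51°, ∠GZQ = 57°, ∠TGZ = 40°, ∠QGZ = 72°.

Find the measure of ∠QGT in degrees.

∠QGT = 32°

1. ∠GQT = 51°  [T on ray QZ]
2. ∠GZT = 57°  [T on ray ZQ]
3. ∠GTZ = 83°  [△GTZ]
4. ∠GTQ = 97°  [linear pair at T on QZ]
5. ∠QGT = 32°  [△GQT]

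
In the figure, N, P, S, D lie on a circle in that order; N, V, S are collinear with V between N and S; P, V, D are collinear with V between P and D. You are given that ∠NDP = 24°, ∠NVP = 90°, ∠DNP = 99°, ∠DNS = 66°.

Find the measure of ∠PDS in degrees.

1. ∠DPN = 57°  [△NPD]
2. ∠DVS = 90°  [vertical angles at V]
3. ∠DSN = 57°  [same arc ND]
4. ∠PDS = 33°  [△SVD]

∠PDS = 33°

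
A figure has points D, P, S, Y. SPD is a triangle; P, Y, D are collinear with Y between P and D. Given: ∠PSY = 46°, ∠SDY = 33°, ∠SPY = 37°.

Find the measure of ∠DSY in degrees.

1. ∠PYS = 97°  [△SPY]
2. ∠DYS = 83°  [linear pair at Y on PD]
3. ∠DSY = 64°  [△SYD]

∠DSY = 64°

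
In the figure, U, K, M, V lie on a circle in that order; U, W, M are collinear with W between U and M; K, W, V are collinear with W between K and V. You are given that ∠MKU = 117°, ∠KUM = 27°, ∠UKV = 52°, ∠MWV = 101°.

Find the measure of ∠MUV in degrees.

∠MUV = 65°

1. ∠MVU = 63°  [cyclic UKMV, opposite ∠K+∠V]
2. ∠UMV = 52°  [same arc UV]
3. ∠MUV = 65°  [△UMV]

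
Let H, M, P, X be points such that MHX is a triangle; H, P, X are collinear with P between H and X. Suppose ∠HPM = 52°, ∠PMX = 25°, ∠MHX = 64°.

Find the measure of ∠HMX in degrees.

∠HMX = 89°

1. ∠MPX = 128°  [linear pair at P on HX]
2. ∠MXP = 27°  [△MPX]
3. ∠HXM = 27°  [P on ray XH]
4. ∠HMX = 89°  [△MHX]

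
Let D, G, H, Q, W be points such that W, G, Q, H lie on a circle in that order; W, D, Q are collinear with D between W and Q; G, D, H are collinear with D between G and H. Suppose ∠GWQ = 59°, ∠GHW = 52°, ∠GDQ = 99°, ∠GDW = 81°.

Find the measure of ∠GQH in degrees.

1. ∠GHQ = 59°  [same arc GQ]
2. ∠GQW = 52°  [same arc WG]
3. ∠HGQ = 29°  [△GDQ]
4. ∠GQH = 92°  [△GQH]

∠GQH = 92°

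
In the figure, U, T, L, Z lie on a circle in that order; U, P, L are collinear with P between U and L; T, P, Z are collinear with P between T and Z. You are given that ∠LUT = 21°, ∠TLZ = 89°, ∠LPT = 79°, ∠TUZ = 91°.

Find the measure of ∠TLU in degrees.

1. ∠LZT = 21°  [same arc TL]
2. ∠LTZ = 70°  [△TLZ]
3. ∠TLU = 31°  [△TPL]

∠TLU = 31°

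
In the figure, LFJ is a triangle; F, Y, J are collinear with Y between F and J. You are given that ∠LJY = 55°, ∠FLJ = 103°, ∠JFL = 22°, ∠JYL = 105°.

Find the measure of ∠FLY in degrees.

1. ∠LFY = 22°  [Y on ray FJ]
2. ∠FYL = 75°  [linear pair at Y on FJ]
3. ∠FLY = 83°  [△LFY]

∠FLY = 83°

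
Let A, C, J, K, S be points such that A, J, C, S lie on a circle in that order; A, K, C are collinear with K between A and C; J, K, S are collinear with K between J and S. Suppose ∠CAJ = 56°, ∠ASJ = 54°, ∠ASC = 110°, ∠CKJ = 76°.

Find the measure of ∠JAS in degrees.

∠JAS = 106°

1. ∠CSJ = 56°  [same arc JC]
2. ∠ACJ = 54°  [same arc AJ]
3. ∠CJS = 50°  [△JKC]
4. ∠JCS = 74°  [△JCS]
5. ∠JAS = 106°  [cyclic AJCS, opposite ∠A+∠C]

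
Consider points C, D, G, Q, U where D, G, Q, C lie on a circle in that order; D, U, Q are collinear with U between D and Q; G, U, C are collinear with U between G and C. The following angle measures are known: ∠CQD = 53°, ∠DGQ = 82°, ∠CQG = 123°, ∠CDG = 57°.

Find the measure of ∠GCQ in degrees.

1. ∠DCQ = 98°  [cyclic DGQC, opposite ∠G+∠C]
2. ∠CDQ = 29°  [△DQC]
3. ∠CGQ = 29°  [same arc QC]
4. ∠GCQ = 28°  [△GQC]

∠GCQ = 28°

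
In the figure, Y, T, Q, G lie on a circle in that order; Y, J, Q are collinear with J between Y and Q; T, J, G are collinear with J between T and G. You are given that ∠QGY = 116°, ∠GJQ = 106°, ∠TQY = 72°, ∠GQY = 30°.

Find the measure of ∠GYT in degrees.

1. ∠TGY = 72°  [same arc YT]
2. ∠GTY = 30°  [same arc YG]
3. ∠GYT = 78°  [△YTG]

∠GYT = 78°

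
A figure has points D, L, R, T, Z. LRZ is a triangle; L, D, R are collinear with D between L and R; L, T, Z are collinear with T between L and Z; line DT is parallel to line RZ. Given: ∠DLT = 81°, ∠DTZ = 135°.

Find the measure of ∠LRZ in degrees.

1. ∠DTL = 45°  [linear pair at T on LZ]
2. ∠LDT = 54°  [△LDT]
3. ∠LRZ = 54°  [DT∥RZ, corresponding at D]

∠LRZ = 54°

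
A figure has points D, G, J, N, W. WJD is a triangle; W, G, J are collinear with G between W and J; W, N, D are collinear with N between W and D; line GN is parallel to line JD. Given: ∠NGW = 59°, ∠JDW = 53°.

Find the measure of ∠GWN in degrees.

∠GWN = 68°

1. ∠DJW = 59°  [GN∥JD, corresponding at G]
2. ∠DWJ = 68°  [△WJD]
3. ∠GWN = 68°  [G on WJ, N on WD]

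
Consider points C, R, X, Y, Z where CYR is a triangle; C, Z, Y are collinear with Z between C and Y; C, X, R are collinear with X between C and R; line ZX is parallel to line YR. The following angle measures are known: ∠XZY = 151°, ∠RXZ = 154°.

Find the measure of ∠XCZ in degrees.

∠XCZ = 125°

1. ∠CZX = 29°  [linear pair at Z on CY]
2. ∠CXZ = 26°  [linear pair at X on CR]
3. ∠XCZ = 125°  [△CZX]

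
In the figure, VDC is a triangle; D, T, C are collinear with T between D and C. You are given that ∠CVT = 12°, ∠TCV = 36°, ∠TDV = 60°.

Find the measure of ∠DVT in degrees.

1. ∠CTV = 132°  [△VTC]
2. ∠DTV = 48°  [linear pair at T on DC]
3. ∠DVT = 72°  [△VDT]

∠DVT = 72°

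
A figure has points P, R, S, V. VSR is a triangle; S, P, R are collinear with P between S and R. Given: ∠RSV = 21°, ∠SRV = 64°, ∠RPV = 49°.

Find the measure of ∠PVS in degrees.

1. ∠PSV = 21°  [P on ray SR]
2. ∠SPV = 131°  [linear pair at P on SR]
3. ∠PVS = 28°  [△VSP]

∠PVS = 28°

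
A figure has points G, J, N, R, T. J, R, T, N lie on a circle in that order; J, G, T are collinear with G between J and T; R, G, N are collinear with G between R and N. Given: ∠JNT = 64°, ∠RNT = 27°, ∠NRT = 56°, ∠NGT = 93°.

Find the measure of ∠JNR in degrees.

1. ∠NJT = 56°  [same arc TN]
2. ∠JGN = 87°  [linear pair at G on JT]
3. ∠JNR = 37°  [△JGN]

∠JNR = 37°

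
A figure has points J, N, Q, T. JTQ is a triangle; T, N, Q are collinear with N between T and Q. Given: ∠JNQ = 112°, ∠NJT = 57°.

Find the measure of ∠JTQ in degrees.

1. ∠JNT = 68°  [linear pair at N on TQ]
2. ∠JTN = 55°  [△JTN]
3. ∠JTQ = 55°  [N on ray TQ]

∠JTQ = 55°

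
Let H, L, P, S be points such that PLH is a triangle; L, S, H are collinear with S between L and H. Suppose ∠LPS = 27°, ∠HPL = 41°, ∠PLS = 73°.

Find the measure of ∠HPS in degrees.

1. ∠LSP = 80°  [△PLS]
2. ∠HLP = 73°  [S on ray LH]
3. ∠HSP = 100°  [linear pair at S on LH]
4. ∠LHP = 66°  [△PLH]
5. ∠PHS = 66°  [S on ray HL]
6. ∠HPS = 14°  [△PSH]

∠HPS = 14°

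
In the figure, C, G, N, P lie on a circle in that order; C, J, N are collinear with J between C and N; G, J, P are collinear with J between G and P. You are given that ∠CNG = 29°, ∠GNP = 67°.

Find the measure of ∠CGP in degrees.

∠CGP = 38°

1. ∠CPG = 29°  [same arc CG]
2. ∠GCP = 113°  [cyclic CGNP, opposite ∠C+∠N]
3. ∠CGP = 38°  [△CGP]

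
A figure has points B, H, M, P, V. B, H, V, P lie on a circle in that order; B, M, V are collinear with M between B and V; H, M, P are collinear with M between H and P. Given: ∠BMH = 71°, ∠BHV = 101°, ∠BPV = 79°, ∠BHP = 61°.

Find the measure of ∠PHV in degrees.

1. ∠HMV = 109°  [linear pair at M on BV]
2. ∠HBV = 48°  [△BMH]
3. ∠BVH = 31°  [△BHV]
4. ∠PHV = 40°  [△HMV]

∠PHV = 40°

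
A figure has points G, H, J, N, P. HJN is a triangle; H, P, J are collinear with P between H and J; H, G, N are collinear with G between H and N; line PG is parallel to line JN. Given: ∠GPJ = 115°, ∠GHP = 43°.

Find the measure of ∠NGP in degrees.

∠NGP = 108°

1. ∠GPH = 65°  [linear pair at P on HJ]
2. ∠HGP = 72°  [△HPG]
3. ∠NGP = 108°  [linear pair at G on HN]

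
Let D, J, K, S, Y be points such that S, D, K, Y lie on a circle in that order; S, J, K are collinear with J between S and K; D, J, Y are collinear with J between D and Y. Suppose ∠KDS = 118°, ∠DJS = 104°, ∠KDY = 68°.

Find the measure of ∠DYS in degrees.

∠DYS = 36°

1. ∠KJY = 104°  [vertical angles at J]
2. ∠KSY = 68°  [same arc KY]
3. ∠SJY = 76°  [linear pair at J on SK]
4. ∠DYS = 36°  [△SJY]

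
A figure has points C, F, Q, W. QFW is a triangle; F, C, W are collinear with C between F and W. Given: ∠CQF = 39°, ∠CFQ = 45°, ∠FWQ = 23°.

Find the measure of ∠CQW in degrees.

∠CQW = 73°

1. ∠FCQ = 96°  [△QFC]
2. ∠CWQ = 23°  [C on ray WF]
3. ∠QCW = 84°  [linear pair at C on FW]
4. ∠CQW = 73°  [△QCW]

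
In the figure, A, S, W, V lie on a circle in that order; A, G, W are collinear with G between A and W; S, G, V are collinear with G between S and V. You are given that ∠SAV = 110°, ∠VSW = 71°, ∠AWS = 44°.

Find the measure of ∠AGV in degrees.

1. ∠VAW = 71°  [same arc WV]
2. ∠AVS = 44°  [same arc AS]
3. ∠AGV = 65°  [△AGV]

∠AGV = 65°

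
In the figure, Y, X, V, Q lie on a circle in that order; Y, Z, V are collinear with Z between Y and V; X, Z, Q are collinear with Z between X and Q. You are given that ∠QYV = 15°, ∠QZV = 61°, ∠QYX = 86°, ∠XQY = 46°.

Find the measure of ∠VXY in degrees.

∠VXY = 63°

1. ∠XZY = 61°  [vertical angles at Z]
2. ∠QXY = 48°  [△YXQ]
3. ∠XVY = 46°  [same arc YX]
4. ∠VYX = 71°  [△YZX]
5. ∠VXY = 63°  [△YXV]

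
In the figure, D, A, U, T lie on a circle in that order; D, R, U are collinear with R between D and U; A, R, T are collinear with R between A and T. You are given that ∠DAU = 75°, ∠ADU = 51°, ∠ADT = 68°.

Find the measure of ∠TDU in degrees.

1. ∠ATU = 51°  [same arc AU]
2. ∠AUT = 112°  [cyclic DAUT, opposite ∠D+∠U]
3. ∠TAU = 17°  [△AUT]
4. ∠TDU = 17°  [same arc UT]

∠TDU = 17°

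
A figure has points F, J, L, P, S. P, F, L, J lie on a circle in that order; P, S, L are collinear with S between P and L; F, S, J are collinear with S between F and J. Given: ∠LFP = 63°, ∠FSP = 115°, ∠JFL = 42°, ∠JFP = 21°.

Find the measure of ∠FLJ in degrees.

∠FLJ = 94°

1. ∠JSL = 115°  [vertical angles at S]
2. ∠JLP = 21°  [same arc PJ]
3. ∠FJL = 44°  [△LSJ]
4. ∠FLJ = 94°  [△FLJ]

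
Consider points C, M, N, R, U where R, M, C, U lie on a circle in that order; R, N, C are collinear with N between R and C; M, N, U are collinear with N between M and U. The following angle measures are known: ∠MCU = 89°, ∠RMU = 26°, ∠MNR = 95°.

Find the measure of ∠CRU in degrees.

1. ∠MRU = 91°  [cyclic RMCU, opposite ∠R+∠C]
2. ∠MUR = 63°  [△RMU]
3. ∠CNU = 95°  [vertical angles at N]
4. ∠RNU = 85°  [linear pair at N on RC]
5. ∠CRU = 32°  [△RNU]

∠CRU = 32°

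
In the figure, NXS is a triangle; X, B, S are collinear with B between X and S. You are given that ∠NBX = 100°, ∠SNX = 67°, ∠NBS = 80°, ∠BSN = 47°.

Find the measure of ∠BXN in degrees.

∠BXN = 66°

1. ∠NSX = 47°  [B on ray SX]
2. ∠NXS = 66°  [△NXS]
3. ∠BXN = 66°  [B on ray XS]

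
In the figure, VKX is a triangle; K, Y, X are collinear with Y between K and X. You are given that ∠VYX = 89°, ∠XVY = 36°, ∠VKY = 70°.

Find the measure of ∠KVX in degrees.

1. ∠VXY = 55°  [△VYX]
2. ∠VKX = 70°  [Y on ray KX]
3. ∠KXV = 55°  [Y on ray XK]
4. ∠KVX = 55°  [△VKX]

∠KVX = 55°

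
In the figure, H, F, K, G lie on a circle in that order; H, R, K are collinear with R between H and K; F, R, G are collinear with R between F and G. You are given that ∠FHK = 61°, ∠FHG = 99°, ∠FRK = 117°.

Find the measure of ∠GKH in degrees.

∠GKH = 56°

1. ∠FGK = 61°  [same arc FK]
2. ∠GRH = 117°  [vertical angles at R]
3. ∠GRK = 63°  [linear pair at R on HK]
4. ∠GKH = 56°  [△KRG]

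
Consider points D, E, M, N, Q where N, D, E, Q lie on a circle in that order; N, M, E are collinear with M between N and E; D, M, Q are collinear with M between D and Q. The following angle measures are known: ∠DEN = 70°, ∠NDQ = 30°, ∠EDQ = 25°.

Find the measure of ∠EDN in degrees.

∠EDN = 55°

1. ∠NEQ = 30°  [same arc NQ]
2. ∠ENQ = 25°  [same arc EQ]
3. ∠EQN = 125°  [△NEQ]
4. ∠EDN = 55°  [cyclic NDEQ, opposite ∠D+∠Q]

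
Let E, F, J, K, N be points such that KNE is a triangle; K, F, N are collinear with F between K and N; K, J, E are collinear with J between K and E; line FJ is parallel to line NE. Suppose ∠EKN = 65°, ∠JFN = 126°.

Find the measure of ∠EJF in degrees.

1. ∠FKJ = 65°  [F on KN, J on KE]
2. ∠JFK = 54°  [linear pair at F on KN]
3. ∠FJK = 61°  [△KFJ]
4. ∠EJF = 119°  [linear pair at J on KE]

∠EJF = 119°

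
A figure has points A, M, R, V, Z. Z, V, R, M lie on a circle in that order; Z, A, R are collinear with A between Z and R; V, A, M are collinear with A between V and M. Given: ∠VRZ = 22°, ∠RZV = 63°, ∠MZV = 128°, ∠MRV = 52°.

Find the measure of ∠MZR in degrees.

1. ∠RMV = 63°  [same arc VR]
2. ∠MVR = 65°  [△VRM]
3. ∠MZR = 65°  [same arc RM]

∠MZR = 65°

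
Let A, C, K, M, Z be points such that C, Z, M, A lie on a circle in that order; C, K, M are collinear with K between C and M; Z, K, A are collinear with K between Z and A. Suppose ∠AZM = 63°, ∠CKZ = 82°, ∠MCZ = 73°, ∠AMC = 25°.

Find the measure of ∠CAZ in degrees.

1. ∠ACM = 63°  [same arc MA]
2. ∠AKM = 82°  [vertical angles at K]
3. ∠AKC = 98°  [linear pair at K on CM]
4. ∠CAZ = 19°  [△CKA]

∠CAZ = 19°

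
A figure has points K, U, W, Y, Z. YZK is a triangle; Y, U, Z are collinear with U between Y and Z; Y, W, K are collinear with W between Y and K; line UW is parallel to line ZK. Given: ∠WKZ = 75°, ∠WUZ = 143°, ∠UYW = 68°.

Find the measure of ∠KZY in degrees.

1. ∠YKZ = 75°  [W on ray KY]
2. ∠KYZ = 68°  [U on YZ, W on YK]
3. ∠KZY = 37°  [△YZK]

∠KZY = 37°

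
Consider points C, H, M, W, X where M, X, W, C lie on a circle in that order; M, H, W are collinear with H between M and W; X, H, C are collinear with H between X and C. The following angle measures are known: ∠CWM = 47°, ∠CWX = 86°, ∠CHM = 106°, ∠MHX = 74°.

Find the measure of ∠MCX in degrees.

∠MCX = 39°

1. ∠CXM = 47°  [same arc MC]
2. ∠CMX = 94°  [cyclic MXWC, opposite ∠M+∠W]
3. ∠MCX = 39°  [△MXC]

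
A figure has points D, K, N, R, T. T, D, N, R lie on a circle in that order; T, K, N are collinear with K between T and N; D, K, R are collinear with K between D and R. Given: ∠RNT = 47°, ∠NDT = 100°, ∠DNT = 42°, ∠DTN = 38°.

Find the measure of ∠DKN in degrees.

1. ∠RDT = 47°  [same arc TR]
2. ∠DKT = 95°  [△TKD]
3. ∠DKN = 85°  [linear pair at K on TN]

∠DKN = 85°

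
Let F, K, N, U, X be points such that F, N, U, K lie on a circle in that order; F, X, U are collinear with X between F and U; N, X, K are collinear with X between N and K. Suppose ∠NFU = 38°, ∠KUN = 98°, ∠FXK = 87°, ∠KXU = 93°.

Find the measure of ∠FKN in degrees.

∠FKN = 49°

1. ∠NKU = 38°  [same arc NU]
2. ∠KNU = 44°  [△NUK]
3. ∠KFU = 44°  [same arc UK]
4. ∠FKN = 49°  [△FXK]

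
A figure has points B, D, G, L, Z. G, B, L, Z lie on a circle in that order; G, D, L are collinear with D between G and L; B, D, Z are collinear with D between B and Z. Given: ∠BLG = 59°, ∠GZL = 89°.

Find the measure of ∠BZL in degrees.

∠BZL = 30°

1. ∠GBL = 91°  [cyclic GBLZ, opposite ∠B+∠Z]
2. ∠BGL = 30°  [△GBL]
3. ∠BZL = 30°  [same arc BL]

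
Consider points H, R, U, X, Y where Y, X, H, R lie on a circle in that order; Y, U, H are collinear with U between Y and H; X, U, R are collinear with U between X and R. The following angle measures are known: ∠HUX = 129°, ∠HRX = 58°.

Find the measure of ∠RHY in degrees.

∠RHY = 71°

1. ∠RUY = 129°  [vertical angles at U]
2. ∠HUR = 51°  [linear pair at U on YH]
3. ∠RHY = 71°  [△HUR]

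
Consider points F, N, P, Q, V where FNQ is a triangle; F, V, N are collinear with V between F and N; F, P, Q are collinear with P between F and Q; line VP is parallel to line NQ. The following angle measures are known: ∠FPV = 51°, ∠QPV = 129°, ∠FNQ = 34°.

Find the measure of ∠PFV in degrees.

∠PFV = 95°

1. ∠FQN = 51°  [VP∥NQ, corresponding at P]
2. ∠NFQ = 95°  [△FNQ]
3. ∠PFV = 95°  [V on FN, P on FQ]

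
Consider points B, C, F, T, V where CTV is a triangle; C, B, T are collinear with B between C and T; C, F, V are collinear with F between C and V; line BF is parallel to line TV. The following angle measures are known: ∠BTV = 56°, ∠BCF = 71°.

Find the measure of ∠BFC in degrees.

1. ∠CTV = 56°  [B on ray TC]
2. ∠TCV = 71°  [B on CT, F on CV]
3. ∠CVT = 53°  [△CTV]
4. ∠BFC = 53°  [BF∥TV, corresponding at F]

∠BFC = 53°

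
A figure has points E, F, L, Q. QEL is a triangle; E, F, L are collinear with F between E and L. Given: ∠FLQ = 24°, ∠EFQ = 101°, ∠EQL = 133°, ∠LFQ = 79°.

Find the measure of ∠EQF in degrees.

∠EQF = 56°

1. ∠ELQ = 24°  [F on ray LE]
2. ∠LEQ = 23°  [△QEL]
3. ∠FEQ = 23°  [F on ray EL]
4. ∠EQF = 56°  [△QEF]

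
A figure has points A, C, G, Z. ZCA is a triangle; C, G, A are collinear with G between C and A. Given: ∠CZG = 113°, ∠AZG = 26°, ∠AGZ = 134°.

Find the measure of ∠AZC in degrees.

∠AZC = 139°

1. ∠GAZ = 20°  [△ZGA]
2. ∠CGZ = 46°  [linear pair at G on CA]
3. ∠CAZ = 20°  [G on ray AC]
4. ∠GCZ = 21°  [△ZCG]
5. ∠ACZ = 21°  [G on ray CA]
6. ∠AZC = 139°  [△ZCA]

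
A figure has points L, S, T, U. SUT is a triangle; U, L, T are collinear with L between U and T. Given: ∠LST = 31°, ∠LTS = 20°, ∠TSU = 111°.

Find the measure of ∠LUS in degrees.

1. ∠STU = 20°  [L on ray TU]
2. ∠SUT = 49°  [△SUT]
3. ∠LUS = 49°  [L on ray UT]

∠LUS = 49°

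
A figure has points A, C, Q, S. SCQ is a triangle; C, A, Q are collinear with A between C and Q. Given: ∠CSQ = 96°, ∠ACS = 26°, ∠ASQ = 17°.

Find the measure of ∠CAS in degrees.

∠CAS = 75°

1. ∠QCS = 26°  [A on ray CQ]
2. ∠CQS = 58°  [△SCQ]
3. ∠AQS = 58°  [A on ray QC]
4. ∠QAS = 105°  [△SAQ]
5. ∠CAS = 75°  [linear pair at A on CQ]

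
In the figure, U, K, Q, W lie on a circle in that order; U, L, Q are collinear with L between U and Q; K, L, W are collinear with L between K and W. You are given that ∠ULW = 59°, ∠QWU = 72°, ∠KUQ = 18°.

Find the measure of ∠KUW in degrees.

1. ∠KLQ = 59°  [vertical angles at L]
2. ∠QKU = 108°  [cyclic UKQW, opposite ∠K+∠W]
3. ∠KWQ = 18°  [same arc KQ]
4. ∠KQU = 54°  [△UKQ]
5. ∠QKW = 67°  [△KLQ]
6. ∠KQW = 95°  [△KQW]
7. ∠KUW = 85°  [cyclic UKQW, opposite ∠U+∠Q]

∠KUW = 85°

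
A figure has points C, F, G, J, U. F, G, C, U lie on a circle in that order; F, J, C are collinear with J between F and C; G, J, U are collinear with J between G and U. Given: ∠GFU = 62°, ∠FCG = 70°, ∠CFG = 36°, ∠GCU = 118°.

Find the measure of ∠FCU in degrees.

1. ∠FUG = 70°  [same arc FG]
2. ∠FGU = 48°  [△FGU]
3. ∠FCU = 48°  [same arc FU]

∠FCU = 48°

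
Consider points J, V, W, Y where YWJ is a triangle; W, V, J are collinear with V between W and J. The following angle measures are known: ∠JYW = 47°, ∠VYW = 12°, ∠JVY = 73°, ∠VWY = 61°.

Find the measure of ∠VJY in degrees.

1. ∠JWY = 61°  [V on ray WJ]
2. ∠WJY = 72°  [△YWJ]
3. ∠VJY = 72°  [V on ray JW]

∠VJY = 72°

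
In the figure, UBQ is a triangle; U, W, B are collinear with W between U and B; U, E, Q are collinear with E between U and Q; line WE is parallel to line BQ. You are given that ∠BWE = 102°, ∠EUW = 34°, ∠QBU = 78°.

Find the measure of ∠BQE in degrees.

1. ∠BUQ = 34°  [W on UB, E on UQ]
2. ∠BQU = 68°  [△UBQ]
3. ∠BQE = 68°  [E on ray QU]

∠BQE = 68°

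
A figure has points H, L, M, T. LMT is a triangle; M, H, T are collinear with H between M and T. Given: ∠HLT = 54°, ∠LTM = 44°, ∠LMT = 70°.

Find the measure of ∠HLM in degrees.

1. ∠HTL = 44°  [H on ray TM]
2. ∠HML = 70°  [H on ray MT]
3. ∠LHT = 82°  [△LHT]
4. ∠LHM = 98°  [linear pair at H on MT]
5. ∠HLM = 12°  [△LMH]

∠HLM = 12°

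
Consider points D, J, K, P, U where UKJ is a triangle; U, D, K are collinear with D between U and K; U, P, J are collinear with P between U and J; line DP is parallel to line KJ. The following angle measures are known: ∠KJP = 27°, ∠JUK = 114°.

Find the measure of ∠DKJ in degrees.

1. ∠KJU = 27°  [P on ray JU]
2. ∠JKU = 39°  [△UKJ]
3. ∠DKJ = 39°  [D on ray KU]

∠DKJ = 39°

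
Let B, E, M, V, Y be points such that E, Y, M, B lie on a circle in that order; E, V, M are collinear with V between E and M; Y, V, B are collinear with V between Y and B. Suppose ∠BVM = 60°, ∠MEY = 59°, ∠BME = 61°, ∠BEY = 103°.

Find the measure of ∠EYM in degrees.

∠EYM = 105°

1. ∠EVY = 60°  [vertical angles at V]
2. ∠BYE = 61°  [△EVY]
3. ∠EBY = 16°  [△EYB]
4. ∠EMY = 16°  [same arc EY]
5. ∠EYM = 105°  [△EYM]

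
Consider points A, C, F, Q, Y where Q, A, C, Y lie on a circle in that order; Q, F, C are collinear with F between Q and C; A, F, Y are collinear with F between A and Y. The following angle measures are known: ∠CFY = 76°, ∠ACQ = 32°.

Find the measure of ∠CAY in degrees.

∠CAY = 44°

1. ∠AFQ = 76°  [vertical angles at F]
2. ∠AFC = 104°  [linear pair at F on QC]
3. ∠CAY = 44°  [△AFC]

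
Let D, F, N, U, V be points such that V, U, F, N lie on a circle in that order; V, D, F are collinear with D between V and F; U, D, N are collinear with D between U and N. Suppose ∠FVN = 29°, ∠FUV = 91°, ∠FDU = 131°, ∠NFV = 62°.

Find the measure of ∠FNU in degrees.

1. ∠NDV = 131°  [vertical angles at D]
2. ∠FDN = 49°  [linear pair at D on VF]
3. ∠FNU = 69°  [△FDN]

∠FNU = 69°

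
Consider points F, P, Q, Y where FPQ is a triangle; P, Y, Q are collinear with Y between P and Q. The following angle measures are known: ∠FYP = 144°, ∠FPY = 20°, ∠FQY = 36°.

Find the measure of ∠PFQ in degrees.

∠PFQ = 124°

1. ∠FPQ = 20°  [Y on ray PQ]
2. ∠FQP = 36°  [Y on ray QP]
3. ∠PFQ = 124°  [△FPQ]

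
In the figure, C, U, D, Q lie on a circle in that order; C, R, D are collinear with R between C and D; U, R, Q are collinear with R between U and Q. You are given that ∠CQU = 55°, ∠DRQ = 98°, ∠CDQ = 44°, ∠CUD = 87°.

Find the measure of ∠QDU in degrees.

∠QDU = 99°

1. ∠CUQ = 44°  [same arc CQ]
2. ∠QCU = 81°  [△CUQ]
3. ∠QDU = 99°  [cyclic CUDQ, opposite ∠C+∠D]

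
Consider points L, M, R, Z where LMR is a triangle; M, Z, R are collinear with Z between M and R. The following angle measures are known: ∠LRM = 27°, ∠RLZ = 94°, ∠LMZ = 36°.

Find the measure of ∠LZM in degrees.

∠LZM = 121°

1. ∠LRZ = 27°  [Z on ray RM]
2. ∠LZR = 59°  [△LZR]
3. ∠LZM = 121°  [linear pair at Z on MR]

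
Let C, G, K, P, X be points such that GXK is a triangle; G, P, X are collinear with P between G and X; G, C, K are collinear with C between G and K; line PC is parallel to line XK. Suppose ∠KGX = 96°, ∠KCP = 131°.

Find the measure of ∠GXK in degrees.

∠GXK = 35°

1. ∠CGP = 96°  [P on GX, C on GK]
2. ∠GCP = 49°  [linear pair at C on GK]
3. ∠CPG = 35°  [△GPC]
4. ∠GXK = 35°  [PC∥XK, corresponding at P]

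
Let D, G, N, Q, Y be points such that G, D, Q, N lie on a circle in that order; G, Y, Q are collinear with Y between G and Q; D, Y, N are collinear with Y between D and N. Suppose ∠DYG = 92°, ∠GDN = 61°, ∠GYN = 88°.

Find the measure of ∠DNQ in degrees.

∠DNQ = 27°

1. ∠NYQ = 92°  [vertical angles at Y]
2. ∠GQN = 61°  [same arc GN]
3. ∠DNQ = 27°  [△QYN]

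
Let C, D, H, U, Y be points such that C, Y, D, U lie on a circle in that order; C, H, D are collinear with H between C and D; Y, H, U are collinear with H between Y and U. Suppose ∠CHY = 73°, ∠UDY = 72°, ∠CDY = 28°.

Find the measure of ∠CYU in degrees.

∠CYU = 44°

1. ∠UCY = 108°  [cyclic CYDU, opposite ∠C+∠D]
2. ∠CUY = 28°  [same arc CY]
3. ∠CYU = 44°  [△CYU]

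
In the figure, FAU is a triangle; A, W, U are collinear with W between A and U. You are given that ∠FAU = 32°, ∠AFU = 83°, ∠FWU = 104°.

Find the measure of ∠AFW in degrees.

1. ∠FAW = 32°  [W on ray AU]
2. ∠AWF = 76°  [linear pair at W on AU]
3. ∠AFW = 72°  [△FAW]

∠AFW = 72°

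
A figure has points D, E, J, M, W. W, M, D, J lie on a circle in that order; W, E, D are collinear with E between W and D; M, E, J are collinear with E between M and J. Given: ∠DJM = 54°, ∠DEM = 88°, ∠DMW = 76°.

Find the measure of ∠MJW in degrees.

∠MJW = 50°

1. ∠DWM = 54°  [same arc MD]
2. ∠MDW = 50°  [△WMD]
3. ∠MJW = 50°  [same arc WM]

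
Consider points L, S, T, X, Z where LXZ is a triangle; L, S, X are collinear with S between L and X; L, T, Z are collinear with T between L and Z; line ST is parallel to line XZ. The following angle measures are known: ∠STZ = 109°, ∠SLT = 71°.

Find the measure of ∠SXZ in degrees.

1. ∠LTS = 71°  [linear pair at T on LZ]
2. ∠LST = 38°  [△LST]
3. ∠TSX = 142°  [linear pair at S on LX]
4. ∠SXZ = 38°  [ST∥XZ, co-interior at X–S]

∠SXZ = 38°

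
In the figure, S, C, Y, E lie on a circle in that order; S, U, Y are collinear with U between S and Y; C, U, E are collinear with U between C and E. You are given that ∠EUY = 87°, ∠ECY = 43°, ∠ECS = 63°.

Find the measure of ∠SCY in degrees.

∠SCY = 106°

1. ∠ESY = 43°  [same arc YE]
2. ∠EYS = 63°  [same arc SE]
3. ∠SEY = 74°  [△SYE]
4. ∠SCY = 106°  [cyclic SCYE, opposite ∠C+∠E]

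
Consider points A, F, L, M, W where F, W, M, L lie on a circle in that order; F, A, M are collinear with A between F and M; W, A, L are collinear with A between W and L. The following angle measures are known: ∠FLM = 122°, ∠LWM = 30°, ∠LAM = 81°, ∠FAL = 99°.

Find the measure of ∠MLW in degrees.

1. ∠LFM = 30°  [same arc ML]
2. ∠FML = 28°  [△FML]
3. ∠MLW = 71°  [△MAL]

∠MLW = 71°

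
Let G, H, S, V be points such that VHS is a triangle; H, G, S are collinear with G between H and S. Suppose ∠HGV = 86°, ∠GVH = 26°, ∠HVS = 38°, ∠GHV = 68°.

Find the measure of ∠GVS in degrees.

∠GVS = 12°

1. ∠SGV = 94°  [linear pair at G on HS]
2. ∠SHV = 68°  [G on ray HS]
3. ∠HSV = 74°  [△VHS]
4. ∠GSV = 74°  [G on ray SH]
5. ∠GVS = 12°  [△VGS]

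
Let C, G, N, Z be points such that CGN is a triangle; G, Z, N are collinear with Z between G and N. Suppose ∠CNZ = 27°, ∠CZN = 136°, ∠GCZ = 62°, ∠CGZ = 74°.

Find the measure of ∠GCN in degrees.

∠GCN = 79°

1. ∠CNG = 27°  [Z on ray NG]
2. ∠CGN = 74°  [Z on ray GN]
3. ∠GCN = 79°  [△CGN]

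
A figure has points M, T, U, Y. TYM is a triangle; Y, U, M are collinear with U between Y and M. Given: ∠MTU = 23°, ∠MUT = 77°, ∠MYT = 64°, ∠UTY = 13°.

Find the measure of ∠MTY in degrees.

∠MTY = 36°

1. ∠TMU = 80°  [△TUM]
2. ∠TMY = 80°  [U on ray MY]
3. ∠MTY = 36°  [△TYM]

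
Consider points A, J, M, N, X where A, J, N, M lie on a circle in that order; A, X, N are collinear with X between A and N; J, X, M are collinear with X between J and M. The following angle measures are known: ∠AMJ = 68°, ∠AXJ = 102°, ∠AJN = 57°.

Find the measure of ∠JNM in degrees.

∠JNM = 91°

1. ∠ANJ = 68°  [same arc AJ]
2. ∠JXN = 78°  [linear pair at X on AN]
3. ∠JAN = 55°  [△AJN]
4. ∠MJN = 34°  [△JXN]
5. ∠JMN = 55°  [same arc JN]
6. ∠JNM = 91°  [△JNM]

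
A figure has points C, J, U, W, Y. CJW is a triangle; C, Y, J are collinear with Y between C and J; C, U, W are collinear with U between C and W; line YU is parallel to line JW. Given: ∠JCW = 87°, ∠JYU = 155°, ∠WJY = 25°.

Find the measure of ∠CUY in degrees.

1. ∠UCY = 87°  [Y on CJ, U on CW]
2. ∠CYU = 25°  [linear pair at Y on CJ]
3. ∠CUY = 68°  [△CYU]

∠CUY = 68°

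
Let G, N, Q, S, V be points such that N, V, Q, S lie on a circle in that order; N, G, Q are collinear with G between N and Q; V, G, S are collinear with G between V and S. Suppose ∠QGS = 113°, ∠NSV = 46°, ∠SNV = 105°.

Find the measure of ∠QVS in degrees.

∠QVS = 67°

1. ∠NGV = 113°  [vertical angles at G]
2. ∠NQV = 46°  [same arc NV]
3. ∠QGV = 67°  [linear pair at G on NQ]
4. ∠QVS = 67°  [△VGQ]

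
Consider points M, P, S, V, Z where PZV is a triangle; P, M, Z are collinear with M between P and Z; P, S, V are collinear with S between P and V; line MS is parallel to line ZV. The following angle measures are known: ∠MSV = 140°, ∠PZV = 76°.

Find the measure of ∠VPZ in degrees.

∠VPZ = 64°

1. ∠MSP = 40°  [linear pair at S on PV]
2. ∠PMS = 76°  [MS∥ZV, corresponding at M]
3. ∠MPS = 64°  [△PMS]
4. ∠VPZ = 64°  [M on PZ, S on PV]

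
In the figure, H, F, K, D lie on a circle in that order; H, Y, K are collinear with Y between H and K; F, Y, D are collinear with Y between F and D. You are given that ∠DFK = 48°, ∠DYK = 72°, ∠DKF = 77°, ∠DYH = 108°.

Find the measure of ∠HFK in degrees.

∠HFK = 101°

1. ∠DHK = 48°  [same arc KD]
2. ∠FDK = 55°  [△FKD]
3. ∠DKH = 53°  [△KYD]
4. ∠HDK = 79°  [△HKD]
5. ∠HFK = 101°  [cyclic HFKD, opposite ∠F+∠D]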